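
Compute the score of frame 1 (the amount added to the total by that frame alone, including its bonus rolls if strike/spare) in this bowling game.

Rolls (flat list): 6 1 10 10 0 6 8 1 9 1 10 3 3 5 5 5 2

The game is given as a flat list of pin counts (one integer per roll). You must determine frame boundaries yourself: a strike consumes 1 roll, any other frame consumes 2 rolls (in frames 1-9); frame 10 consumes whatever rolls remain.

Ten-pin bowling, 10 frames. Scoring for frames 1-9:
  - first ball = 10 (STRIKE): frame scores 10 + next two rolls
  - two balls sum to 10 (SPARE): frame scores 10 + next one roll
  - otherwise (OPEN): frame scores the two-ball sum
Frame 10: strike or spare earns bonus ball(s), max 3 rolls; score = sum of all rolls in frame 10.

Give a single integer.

Frame 1: OPEN (6+1=7). Cumulative: 7
Frame 2: STRIKE. 10 + next two rolls (10+0) = 20. Cumulative: 27
Frame 3: STRIKE. 10 + next two rolls (0+6) = 16. Cumulative: 43

Answer: 7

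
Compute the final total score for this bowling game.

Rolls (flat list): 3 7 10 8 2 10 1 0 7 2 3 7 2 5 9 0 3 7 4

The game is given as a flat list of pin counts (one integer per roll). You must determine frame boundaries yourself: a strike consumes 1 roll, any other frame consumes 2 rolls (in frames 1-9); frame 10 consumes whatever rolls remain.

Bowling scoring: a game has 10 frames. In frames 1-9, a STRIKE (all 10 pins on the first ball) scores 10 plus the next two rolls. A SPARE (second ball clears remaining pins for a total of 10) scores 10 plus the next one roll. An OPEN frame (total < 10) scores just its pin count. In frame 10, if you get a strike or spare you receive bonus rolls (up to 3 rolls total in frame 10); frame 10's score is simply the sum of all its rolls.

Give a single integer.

Frame 1: SPARE (3+7=10). 10 + next roll (10) = 20. Cumulative: 20
Frame 2: STRIKE. 10 + next two rolls (8+2) = 20. Cumulative: 40
Frame 3: SPARE (8+2=10). 10 + next roll (10) = 20. Cumulative: 60
Frame 4: STRIKE. 10 + next two rolls (1+0) = 11. Cumulative: 71
Frame 5: OPEN (1+0=1). Cumulative: 72
Frame 6: OPEN (7+2=9). Cumulative: 81
Frame 7: SPARE (3+7=10). 10 + next roll (2) = 12. Cumulative: 93
Frame 8: OPEN (2+5=7). Cumulative: 100
Frame 9: OPEN (9+0=9). Cumulative: 109
Frame 10: SPARE. Sum of all frame-10 rolls (3+7+4) = 14. Cumulative: 123

Answer: 123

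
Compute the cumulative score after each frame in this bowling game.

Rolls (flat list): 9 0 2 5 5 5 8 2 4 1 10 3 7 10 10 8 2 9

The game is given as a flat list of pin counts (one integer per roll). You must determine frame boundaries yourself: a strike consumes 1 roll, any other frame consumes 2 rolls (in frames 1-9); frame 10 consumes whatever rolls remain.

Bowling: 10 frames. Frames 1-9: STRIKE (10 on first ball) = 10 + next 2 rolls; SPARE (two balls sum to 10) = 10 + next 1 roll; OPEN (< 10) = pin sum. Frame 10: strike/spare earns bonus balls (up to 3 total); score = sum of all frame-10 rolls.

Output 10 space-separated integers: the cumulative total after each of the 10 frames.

Frame 1: OPEN (9+0=9). Cumulative: 9
Frame 2: OPEN (2+5=7). Cumulative: 16
Frame 3: SPARE (5+5=10). 10 + next roll (8) = 18. Cumulative: 34
Frame 4: SPARE (8+2=10). 10 + next roll (4) = 14. Cumulative: 48
Frame 5: OPEN (4+1=5). Cumulative: 53
Frame 6: STRIKE. 10 + next two rolls (3+7) = 20. Cumulative: 73
Frame 7: SPARE (3+7=10). 10 + next roll (10) = 20. Cumulative: 93
Frame 8: STRIKE. 10 + next two rolls (10+8) = 28. Cumulative: 121
Frame 9: STRIKE. 10 + next two rolls (8+2) = 20. Cumulative: 141
Frame 10: SPARE. Sum of all frame-10 rolls (8+2+9) = 19. Cumulative: 160

Answer: 9 16 34 48 53 73 93 121 141 160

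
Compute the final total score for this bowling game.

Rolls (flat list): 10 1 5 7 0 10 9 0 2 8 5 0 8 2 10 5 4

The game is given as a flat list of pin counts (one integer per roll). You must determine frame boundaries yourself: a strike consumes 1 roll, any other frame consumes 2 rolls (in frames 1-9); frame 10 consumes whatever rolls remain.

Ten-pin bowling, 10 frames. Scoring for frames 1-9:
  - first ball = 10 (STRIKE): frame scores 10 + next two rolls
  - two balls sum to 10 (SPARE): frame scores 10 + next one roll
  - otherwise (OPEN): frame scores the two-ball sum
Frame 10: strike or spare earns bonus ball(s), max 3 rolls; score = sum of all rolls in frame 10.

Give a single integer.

Frame 1: STRIKE. 10 + next two rolls (1+5) = 16. Cumulative: 16
Frame 2: OPEN (1+5=6). Cumulative: 22
Frame 3: OPEN (7+0=7). Cumulative: 29
Frame 4: STRIKE. 10 + next two rolls (9+0) = 19. Cumulative: 48
Frame 5: OPEN (9+0=9). Cumulative: 57
Frame 6: SPARE (2+8=10). 10 + next roll (5) = 15. Cumulative: 72
Frame 7: OPEN (5+0=5). Cumulative: 77
Frame 8: SPARE (8+2=10). 10 + next roll (10) = 20. Cumulative: 97
Frame 9: STRIKE. 10 + next two rolls (5+4) = 19. Cumulative: 116
Frame 10: OPEN. Sum of all frame-10 rolls (5+4) = 9. Cumulative: 125

Answer: 125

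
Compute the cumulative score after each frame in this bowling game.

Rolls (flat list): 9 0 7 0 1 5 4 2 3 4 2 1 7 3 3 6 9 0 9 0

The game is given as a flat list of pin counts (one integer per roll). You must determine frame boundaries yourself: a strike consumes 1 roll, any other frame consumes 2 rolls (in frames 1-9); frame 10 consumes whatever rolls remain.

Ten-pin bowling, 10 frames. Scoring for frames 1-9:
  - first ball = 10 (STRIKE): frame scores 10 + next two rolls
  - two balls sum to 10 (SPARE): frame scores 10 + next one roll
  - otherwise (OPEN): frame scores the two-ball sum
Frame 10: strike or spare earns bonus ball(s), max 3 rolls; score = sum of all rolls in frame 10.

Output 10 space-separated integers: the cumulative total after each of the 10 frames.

Answer: 9 16 22 28 35 38 51 60 69 78

Derivation:
Frame 1: OPEN (9+0=9). Cumulative: 9
Frame 2: OPEN (7+0=7). Cumulative: 16
Frame 3: OPEN (1+5=6). Cumulative: 22
Frame 4: OPEN (4+2=6). Cumulative: 28
Frame 5: OPEN (3+4=7). Cumulative: 35
Frame 6: OPEN (2+1=3). Cumulative: 38
Frame 7: SPARE (7+3=10). 10 + next roll (3) = 13. Cumulative: 51
Frame 8: OPEN (3+6=9). Cumulative: 60
Frame 9: OPEN (9+0=9). Cumulative: 69
Frame 10: OPEN. Sum of all frame-10 rolls (9+0) = 9. Cumulative: 78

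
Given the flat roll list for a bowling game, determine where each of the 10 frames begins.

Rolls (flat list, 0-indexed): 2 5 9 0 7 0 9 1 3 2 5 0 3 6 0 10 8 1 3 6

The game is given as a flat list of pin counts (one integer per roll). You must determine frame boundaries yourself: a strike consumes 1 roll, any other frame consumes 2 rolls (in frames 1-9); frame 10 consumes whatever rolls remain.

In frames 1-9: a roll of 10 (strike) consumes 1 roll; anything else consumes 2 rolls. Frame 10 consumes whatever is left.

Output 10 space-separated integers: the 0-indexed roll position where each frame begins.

Frame 1 starts at roll index 0: rolls=2,5 (sum=7), consumes 2 rolls
Frame 2 starts at roll index 2: rolls=9,0 (sum=9), consumes 2 rolls
Frame 3 starts at roll index 4: rolls=7,0 (sum=7), consumes 2 rolls
Frame 4 starts at roll index 6: rolls=9,1 (sum=10), consumes 2 rolls
Frame 5 starts at roll index 8: rolls=3,2 (sum=5), consumes 2 rolls
Frame 6 starts at roll index 10: rolls=5,0 (sum=5), consumes 2 rolls
Frame 7 starts at roll index 12: rolls=3,6 (sum=9), consumes 2 rolls
Frame 8 starts at roll index 14: rolls=0,10 (sum=10), consumes 2 rolls
Frame 9 starts at roll index 16: rolls=8,1 (sum=9), consumes 2 rolls
Frame 10 starts at roll index 18: 2 remaining rolls

Answer: 0 2 4 6 8 10 12 14 16 18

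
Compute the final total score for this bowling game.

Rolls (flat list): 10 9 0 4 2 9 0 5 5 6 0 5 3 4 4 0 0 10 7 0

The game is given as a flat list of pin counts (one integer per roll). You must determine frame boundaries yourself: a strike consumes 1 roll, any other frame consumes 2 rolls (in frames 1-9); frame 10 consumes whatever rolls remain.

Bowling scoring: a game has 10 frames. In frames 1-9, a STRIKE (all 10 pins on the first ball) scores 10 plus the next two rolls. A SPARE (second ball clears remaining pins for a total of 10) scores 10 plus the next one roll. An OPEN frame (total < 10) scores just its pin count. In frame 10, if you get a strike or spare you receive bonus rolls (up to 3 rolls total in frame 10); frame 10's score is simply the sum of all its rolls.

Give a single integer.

Frame 1: STRIKE. 10 + next two rolls (9+0) = 19. Cumulative: 19
Frame 2: OPEN (9+0=9). Cumulative: 28
Frame 3: OPEN (4+2=6). Cumulative: 34
Frame 4: OPEN (9+0=9). Cumulative: 43
Frame 5: SPARE (5+5=10). 10 + next roll (6) = 16. Cumulative: 59
Frame 6: OPEN (6+0=6). Cumulative: 65
Frame 7: OPEN (5+3=8). Cumulative: 73
Frame 8: OPEN (4+4=8). Cumulative: 81
Frame 9: OPEN (0+0=0). Cumulative: 81
Frame 10: STRIKE. Sum of all frame-10 rolls (10+7+0) = 17. Cumulative: 98

Answer: 98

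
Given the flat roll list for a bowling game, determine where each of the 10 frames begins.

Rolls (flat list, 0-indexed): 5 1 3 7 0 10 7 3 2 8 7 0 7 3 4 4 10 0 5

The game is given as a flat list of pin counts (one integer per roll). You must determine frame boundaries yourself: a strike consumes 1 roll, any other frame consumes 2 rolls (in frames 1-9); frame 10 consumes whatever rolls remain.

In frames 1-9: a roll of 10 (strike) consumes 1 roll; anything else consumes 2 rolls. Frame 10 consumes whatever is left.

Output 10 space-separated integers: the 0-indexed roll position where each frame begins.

Answer: 0 2 4 6 8 10 12 14 16 17

Derivation:
Frame 1 starts at roll index 0: rolls=5,1 (sum=6), consumes 2 rolls
Frame 2 starts at roll index 2: rolls=3,7 (sum=10), consumes 2 rolls
Frame 3 starts at roll index 4: rolls=0,10 (sum=10), consumes 2 rolls
Frame 4 starts at roll index 6: rolls=7,3 (sum=10), consumes 2 rolls
Frame 5 starts at roll index 8: rolls=2,8 (sum=10), consumes 2 rolls
Frame 6 starts at roll index 10: rolls=7,0 (sum=7), consumes 2 rolls
Frame 7 starts at roll index 12: rolls=7,3 (sum=10), consumes 2 rolls
Frame 8 starts at roll index 14: rolls=4,4 (sum=8), consumes 2 rolls
Frame 9 starts at roll index 16: roll=10 (strike), consumes 1 roll
Frame 10 starts at roll index 17: 2 remaining rolls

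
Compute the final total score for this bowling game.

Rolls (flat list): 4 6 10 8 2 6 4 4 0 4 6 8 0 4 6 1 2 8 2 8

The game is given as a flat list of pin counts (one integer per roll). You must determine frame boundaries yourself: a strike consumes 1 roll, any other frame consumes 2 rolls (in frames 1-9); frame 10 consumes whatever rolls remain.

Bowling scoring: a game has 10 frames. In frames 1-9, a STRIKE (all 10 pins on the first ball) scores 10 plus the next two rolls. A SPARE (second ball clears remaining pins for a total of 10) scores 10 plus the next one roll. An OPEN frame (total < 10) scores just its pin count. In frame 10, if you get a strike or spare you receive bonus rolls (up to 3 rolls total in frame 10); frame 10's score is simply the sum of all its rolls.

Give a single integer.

Answer: 132

Derivation:
Frame 1: SPARE (4+6=10). 10 + next roll (10) = 20. Cumulative: 20
Frame 2: STRIKE. 10 + next two rolls (8+2) = 20. Cumulative: 40
Frame 3: SPARE (8+2=10). 10 + next roll (6) = 16. Cumulative: 56
Frame 4: SPARE (6+4=10). 10 + next roll (4) = 14. Cumulative: 70
Frame 5: OPEN (4+0=4). Cumulative: 74
Frame 6: SPARE (4+6=10). 10 + next roll (8) = 18. Cumulative: 92
Frame 7: OPEN (8+0=8). Cumulative: 100
Frame 8: SPARE (4+6=10). 10 + next roll (1) = 11. Cumulative: 111
Frame 9: OPEN (1+2=3). Cumulative: 114
Frame 10: SPARE. Sum of all frame-10 rolls (8+2+8) = 18. Cumulative: 132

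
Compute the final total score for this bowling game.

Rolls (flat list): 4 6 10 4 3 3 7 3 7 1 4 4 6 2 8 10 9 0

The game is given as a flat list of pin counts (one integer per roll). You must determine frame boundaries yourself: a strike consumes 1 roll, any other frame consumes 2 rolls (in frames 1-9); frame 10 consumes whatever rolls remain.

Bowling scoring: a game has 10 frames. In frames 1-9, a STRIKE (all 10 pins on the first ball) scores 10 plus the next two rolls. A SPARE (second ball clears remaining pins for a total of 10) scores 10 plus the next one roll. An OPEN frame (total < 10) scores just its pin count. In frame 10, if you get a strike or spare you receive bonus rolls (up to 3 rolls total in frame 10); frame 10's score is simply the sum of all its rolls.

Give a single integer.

Answer: 133

Derivation:
Frame 1: SPARE (4+6=10). 10 + next roll (10) = 20. Cumulative: 20
Frame 2: STRIKE. 10 + next two rolls (4+3) = 17. Cumulative: 37
Frame 3: OPEN (4+3=7). Cumulative: 44
Frame 4: SPARE (3+7=10). 10 + next roll (3) = 13. Cumulative: 57
Frame 5: SPARE (3+7=10). 10 + next roll (1) = 11. Cumulative: 68
Frame 6: OPEN (1+4=5). Cumulative: 73
Frame 7: SPARE (4+6=10). 10 + next roll (2) = 12. Cumulative: 85
Frame 8: SPARE (2+8=10). 10 + next roll (10) = 20. Cumulative: 105
Frame 9: STRIKE. 10 + next two rolls (9+0) = 19. Cumulative: 124
Frame 10: OPEN. Sum of all frame-10 rolls (9+0) = 9. Cumulative: 133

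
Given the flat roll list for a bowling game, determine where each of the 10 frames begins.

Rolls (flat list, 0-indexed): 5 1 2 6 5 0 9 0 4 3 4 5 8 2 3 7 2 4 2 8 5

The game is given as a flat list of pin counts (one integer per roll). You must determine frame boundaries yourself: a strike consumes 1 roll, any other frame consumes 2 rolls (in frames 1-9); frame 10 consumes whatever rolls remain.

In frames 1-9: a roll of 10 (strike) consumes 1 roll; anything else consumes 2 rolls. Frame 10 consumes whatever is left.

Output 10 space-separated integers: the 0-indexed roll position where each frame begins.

Frame 1 starts at roll index 0: rolls=5,1 (sum=6), consumes 2 rolls
Frame 2 starts at roll index 2: rolls=2,6 (sum=8), consumes 2 rolls
Frame 3 starts at roll index 4: rolls=5,0 (sum=5), consumes 2 rolls
Frame 4 starts at roll index 6: rolls=9,0 (sum=9), consumes 2 rolls
Frame 5 starts at roll index 8: rolls=4,3 (sum=7), consumes 2 rolls
Frame 6 starts at roll index 10: rolls=4,5 (sum=9), consumes 2 rolls
Frame 7 starts at roll index 12: rolls=8,2 (sum=10), consumes 2 rolls
Frame 8 starts at roll index 14: rolls=3,7 (sum=10), consumes 2 rolls
Frame 9 starts at roll index 16: rolls=2,4 (sum=6), consumes 2 rolls
Frame 10 starts at roll index 18: 3 remaining rolls

Answer: 0 2 4 6 8 10 12 14 16 18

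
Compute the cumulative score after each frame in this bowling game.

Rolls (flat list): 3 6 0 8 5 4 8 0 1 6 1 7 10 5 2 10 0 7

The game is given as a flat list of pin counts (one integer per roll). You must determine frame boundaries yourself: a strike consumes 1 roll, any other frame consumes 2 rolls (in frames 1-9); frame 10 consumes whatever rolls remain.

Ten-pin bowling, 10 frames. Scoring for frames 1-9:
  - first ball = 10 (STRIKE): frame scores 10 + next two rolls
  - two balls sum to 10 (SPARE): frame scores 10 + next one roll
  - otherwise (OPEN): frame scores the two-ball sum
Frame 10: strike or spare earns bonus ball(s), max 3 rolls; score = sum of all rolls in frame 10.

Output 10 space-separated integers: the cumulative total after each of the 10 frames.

Answer: 9 17 26 34 41 49 66 73 90 97

Derivation:
Frame 1: OPEN (3+6=9). Cumulative: 9
Frame 2: OPEN (0+8=8). Cumulative: 17
Frame 3: OPEN (5+4=9). Cumulative: 26
Frame 4: OPEN (8+0=8). Cumulative: 34
Frame 5: OPEN (1+6=7). Cumulative: 41
Frame 6: OPEN (1+7=8). Cumulative: 49
Frame 7: STRIKE. 10 + next two rolls (5+2) = 17. Cumulative: 66
Frame 8: OPEN (5+2=7). Cumulative: 73
Frame 9: STRIKE. 10 + next two rolls (0+7) = 17. Cumulative: 90
Frame 10: OPEN. Sum of all frame-10 rolls (0+7) = 7. Cumulative: 97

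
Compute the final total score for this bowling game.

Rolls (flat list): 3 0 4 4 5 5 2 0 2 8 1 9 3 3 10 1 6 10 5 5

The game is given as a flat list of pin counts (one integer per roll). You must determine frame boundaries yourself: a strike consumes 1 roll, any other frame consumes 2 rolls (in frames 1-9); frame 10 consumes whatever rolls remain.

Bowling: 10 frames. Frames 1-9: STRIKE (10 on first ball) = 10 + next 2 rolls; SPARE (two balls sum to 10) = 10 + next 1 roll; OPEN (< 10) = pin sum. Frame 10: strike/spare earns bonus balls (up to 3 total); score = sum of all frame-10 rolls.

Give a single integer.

Answer: 99

Derivation:
Frame 1: OPEN (3+0=3). Cumulative: 3
Frame 2: OPEN (4+4=8). Cumulative: 11
Frame 3: SPARE (5+5=10). 10 + next roll (2) = 12. Cumulative: 23
Frame 4: OPEN (2+0=2). Cumulative: 25
Frame 5: SPARE (2+8=10). 10 + next roll (1) = 11. Cumulative: 36
Frame 6: SPARE (1+9=10). 10 + next roll (3) = 13. Cumulative: 49
Frame 7: OPEN (3+3=6). Cumulative: 55
Frame 8: STRIKE. 10 + next two rolls (1+6) = 17. Cumulative: 72
Frame 9: OPEN (1+6=7). Cumulative: 79
Frame 10: STRIKE. Sum of all frame-10 rolls (10+5+5) = 20. Cumulative: 99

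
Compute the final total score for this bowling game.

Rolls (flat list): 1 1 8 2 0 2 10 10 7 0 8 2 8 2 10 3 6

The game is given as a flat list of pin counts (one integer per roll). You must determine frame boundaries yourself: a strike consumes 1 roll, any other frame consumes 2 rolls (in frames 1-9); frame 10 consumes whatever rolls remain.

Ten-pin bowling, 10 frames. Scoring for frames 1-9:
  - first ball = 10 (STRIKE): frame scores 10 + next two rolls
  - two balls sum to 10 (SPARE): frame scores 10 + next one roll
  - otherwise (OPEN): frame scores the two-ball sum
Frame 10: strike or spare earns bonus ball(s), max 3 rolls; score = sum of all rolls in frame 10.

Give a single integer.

Frame 1: OPEN (1+1=2). Cumulative: 2
Frame 2: SPARE (8+2=10). 10 + next roll (0) = 10. Cumulative: 12
Frame 3: OPEN (0+2=2). Cumulative: 14
Frame 4: STRIKE. 10 + next two rolls (10+7) = 27. Cumulative: 41
Frame 5: STRIKE. 10 + next two rolls (7+0) = 17. Cumulative: 58
Frame 6: OPEN (7+0=7). Cumulative: 65
Frame 7: SPARE (8+2=10). 10 + next roll (8) = 18. Cumulative: 83
Frame 8: SPARE (8+2=10). 10 + next roll (10) = 20. Cumulative: 103
Frame 9: STRIKE. 10 + next two rolls (3+6) = 19. Cumulative: 122
Frame 10: OPEN. Sum of all frame-10 rolls (3+6) = 9. Cumulative: 131

Answer: 131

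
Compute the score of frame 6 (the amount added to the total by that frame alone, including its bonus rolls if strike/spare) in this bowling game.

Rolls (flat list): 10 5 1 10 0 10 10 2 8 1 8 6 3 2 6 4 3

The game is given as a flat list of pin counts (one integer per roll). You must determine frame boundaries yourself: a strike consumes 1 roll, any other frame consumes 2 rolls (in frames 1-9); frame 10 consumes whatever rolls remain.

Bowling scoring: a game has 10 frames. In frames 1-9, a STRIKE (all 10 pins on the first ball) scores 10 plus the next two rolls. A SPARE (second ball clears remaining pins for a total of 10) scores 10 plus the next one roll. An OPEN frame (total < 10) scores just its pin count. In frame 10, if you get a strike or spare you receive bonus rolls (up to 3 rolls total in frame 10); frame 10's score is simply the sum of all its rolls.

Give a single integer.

Frame 1: STRIKE. 10 + next two rolls (5+1) = 16. Cumulative: 16
Frame 2: OPEN (5+1=6). Cumulative: 22
Frame 3: STRIKE. 10 + next two rolls (0+10) = 20. Cumulative: 42
Frame 4: SPARE (0+10=10). 10 + next roll (10) = 20. Cumulative: 62
Frame 5: STRIKE. 10 + next two rolls (2+8) = 20. Cumulative: 82
Frame 6: SPARE (2+8=10). 10 + next roll (1) = 11. Cumulative: 93
Frame 7: OPEN (1+8=9). Cumulative: 102
Frame 8: OPEN (6+3=9). Cumulative: 111

Answer: 11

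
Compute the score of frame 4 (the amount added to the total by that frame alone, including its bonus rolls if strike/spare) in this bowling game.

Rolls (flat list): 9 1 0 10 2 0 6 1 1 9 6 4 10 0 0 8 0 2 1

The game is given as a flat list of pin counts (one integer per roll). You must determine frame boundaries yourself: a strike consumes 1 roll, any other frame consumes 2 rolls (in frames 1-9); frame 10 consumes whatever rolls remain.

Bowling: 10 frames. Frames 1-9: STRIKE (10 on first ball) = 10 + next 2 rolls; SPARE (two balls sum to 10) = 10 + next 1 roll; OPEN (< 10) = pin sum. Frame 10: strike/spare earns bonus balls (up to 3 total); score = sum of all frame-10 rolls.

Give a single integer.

Answer: 7

Derivation:
Frame 1: SPARE (9+1=10). 10 + next roll (0) = 10. Cumulative: 10
Frame 2: SPARE (0+10=10). 10 + next roll (2) = 12. Cumulative: 22
Frame 3: OPEN (2+0=2). Cumulative: 24
Frame 4: OPEN (6+1=7). Cumulative: 31
Frame 5: SPARE (1+9=10). 10 + next roll (6) = 16. Cumulative: 47
Frame 6: SPARE (6+4=10). 10 + next roll (10) = 20. Cumulative: 67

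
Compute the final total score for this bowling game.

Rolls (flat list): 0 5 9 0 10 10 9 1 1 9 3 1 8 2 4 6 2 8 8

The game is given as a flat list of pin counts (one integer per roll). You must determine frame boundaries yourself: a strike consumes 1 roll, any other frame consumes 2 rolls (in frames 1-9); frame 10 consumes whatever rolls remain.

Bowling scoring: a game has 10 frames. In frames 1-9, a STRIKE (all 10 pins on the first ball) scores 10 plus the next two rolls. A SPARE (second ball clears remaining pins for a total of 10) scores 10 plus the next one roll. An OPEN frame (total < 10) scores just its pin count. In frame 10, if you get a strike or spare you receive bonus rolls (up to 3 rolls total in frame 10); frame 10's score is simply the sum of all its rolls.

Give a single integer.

Frame 1: OPEN (0+5=5). Cumulative: 5
Frame 2: OPEN (9+0=9). Cumulative: 14
Frame 3: STRIKE. 10 + next two rolls (10+9) = 29. Cumulative: 43
Frame 4: STRIKE. 10 + next two rolls (9+1) = 20. Cumulative: 63
Frame 5: SPARE (9+1=10). 10 + next roll (1) = 11. Cumulative: 74
Frame 6: SPARE (1+9=10). 10 + next roll (3) = 13. Cumulative: 87
Frame 7: OPEN (3+1=4). Cumulative: 91
Frame 8: SPARE (8+2=10). 10 + next roll (4) = 14. Cumulative: 105
Frame 9: SPARE (4+6=10). 10 + next roll (2) = 12. Cumulative: 117
Frame 10: SPARE. Sum of all frame-10 rolls (2+8+8) = 18. Cumulative: 135

Answer: 135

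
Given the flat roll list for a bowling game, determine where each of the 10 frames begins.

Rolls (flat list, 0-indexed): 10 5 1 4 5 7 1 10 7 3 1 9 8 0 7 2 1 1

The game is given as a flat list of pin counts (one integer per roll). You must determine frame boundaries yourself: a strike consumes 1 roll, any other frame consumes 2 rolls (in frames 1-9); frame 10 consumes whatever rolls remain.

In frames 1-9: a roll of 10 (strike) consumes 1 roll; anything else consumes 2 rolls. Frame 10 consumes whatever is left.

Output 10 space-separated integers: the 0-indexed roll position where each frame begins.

Answer: 0 1 3 5 7 8 10 12 14 16

Derivation:
Frame 1 starts at roll index 0: roll=10 (strike), consumes 1 roll
Frame 2 starts at roll index 1: rolls=5,1 (sum=6), consumes 2 rolls
Frame 3 starts at roll index 3: rolls=4,5 (sum=9), consumes 2 rolls
Frame 4 starts at roll index 5: rolls=7,1 (sum=8), consumes 2 rolls
Frame 5 starts at roll index 7: roll=10 (strike), consumes 1 roll
Frame 6 starts at roll index 8: rolls=7,3 (sum=10), consumes 2 rolls
Frame 7 starts at roll index 10: rolls=1,9 (sum=10), consumes 2 rolls
Frame 8 starts at roll index 12: rolls=8,0 (sum=8), consumes 2 rolls
Frame 9 starts at roll index 14: rolls=7,2 (sum=9), consumes 2 rolls
Frame 10 starts at roll index 16: 2 remaining rolls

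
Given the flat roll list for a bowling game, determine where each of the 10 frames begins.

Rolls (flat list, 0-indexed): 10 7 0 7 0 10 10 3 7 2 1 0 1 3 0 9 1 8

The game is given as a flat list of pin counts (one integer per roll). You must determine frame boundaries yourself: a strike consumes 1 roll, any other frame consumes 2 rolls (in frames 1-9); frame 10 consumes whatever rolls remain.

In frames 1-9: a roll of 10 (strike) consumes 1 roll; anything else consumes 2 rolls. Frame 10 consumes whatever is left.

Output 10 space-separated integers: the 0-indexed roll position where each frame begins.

Answer: 0 1 3 5 6 7 9 11 13 15

Derivation:
Frame 1 starts at roll index 0: roll=10 (strike), consumes 1 roll
Frame 2 starts at roll index 1: rolls=7,0 (sum=7), consumes 2 rolls
Frame 3 starts at roll index 3: rolls=7,0 (sum=7), consumes 2 rolls
Frame 4 starts at roll index 5: roll=10 (strike), consumes 1 roll
Frame 5 starts at roll index 6: roll=10 (strike), consumes 1 roll
Frame 6 starts at roll index 7: rolls=3,7 (sum=10), consumes 2 rolls
Frame 7 starts at roll index 9: rolls=2,1 (sum=3), consumes 2 rolls
Frame 8 starts at roll index 11: rolls=0,1 (sum=1), consumes 2 rolls
Frame 9 starts at roll index 13: rolls=3,0 (sum=3), consumes 2 rolls
Frame 10 starts at roll index 15: 3 remaining rolls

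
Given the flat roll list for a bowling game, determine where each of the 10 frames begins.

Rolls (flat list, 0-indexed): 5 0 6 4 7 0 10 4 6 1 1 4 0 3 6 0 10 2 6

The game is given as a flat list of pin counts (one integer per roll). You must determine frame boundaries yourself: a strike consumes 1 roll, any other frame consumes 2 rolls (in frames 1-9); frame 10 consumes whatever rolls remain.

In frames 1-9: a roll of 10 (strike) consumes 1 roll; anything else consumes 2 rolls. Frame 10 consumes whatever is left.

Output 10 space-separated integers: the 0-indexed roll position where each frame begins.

Frame 1 starts at roll index 0: rolls=5,0 (sum=5), consumes 2 rolls
Frame 2 starts at roll index 2: rolls=6,4 (sum=10), consumes 2 rolls
Frame 3 starts at roll index 4: rolls=7,0 (sum=7), consumes 2 rolls
Frame 4 starts at roll index 6: roll=10 (strike), consumes 1 roll
Frame 5 starts at roll index 7: rolls=4,6 (sum=10), consumes 2 rolls
Frame 6 starts at roll index 9: rolls=1,1 (sum=2), consumes 2 rolls
Frame 7 starts at roll index 11: rolls=4,0 (sum=4), consumes 2 rolls
Frame 8 starts at roll index 13: rolls=3,6 (sum=9), consumes 2 rolls
Frame 9 starts at roll index 15: rolls=0,10 (sum=10), consumes 2 rolls
Frame 10 starts at roll index 17: 2 remaining rolls

Answer: 0 2 4 6 7 9 11 13 15 17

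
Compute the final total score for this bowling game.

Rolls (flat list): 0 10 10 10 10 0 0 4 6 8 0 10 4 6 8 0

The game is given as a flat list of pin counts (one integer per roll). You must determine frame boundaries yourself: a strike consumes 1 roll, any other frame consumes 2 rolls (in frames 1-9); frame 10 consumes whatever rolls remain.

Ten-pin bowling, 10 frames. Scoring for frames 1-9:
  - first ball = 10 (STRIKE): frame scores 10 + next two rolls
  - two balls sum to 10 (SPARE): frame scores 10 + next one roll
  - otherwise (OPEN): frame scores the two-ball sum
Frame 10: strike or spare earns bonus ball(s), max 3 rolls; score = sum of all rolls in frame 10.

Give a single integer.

Frame 1: SPARE (0+10=10). 10 + next roll (10) = 20. Cumulative: 20
Frame 2: STRIKE. 10 + next two rolls (10+10) = 30. Cumulative: 50
Frame 3: STRIKE. 10 + next two rolls (10+0) = 20. Cumulative: 70
Frame 4: STRIKE. 10 + next two rolls (0+0) = 10. Cumulative: 80
Frame 5: OPEN (0+0=0). Cumulative: 80
Frame 6: SPARE (4+6=10). 10 + next roll (8) = 18. Cumulative: 98
Frame 7: OPEN (8+0=8). Cumulative: 106
Frame 8: STRIKE. 10 + next two rolls (4+6) = 20. Cumulative: 126
Frame 9: SPARE (4+6=10). 10 + next roll (8) = 18. Cumulative: 144
Frame 10: OPEN. Sum of all frame-10 rolls (8+0) = 8. Cumulative: 152

Answer: 152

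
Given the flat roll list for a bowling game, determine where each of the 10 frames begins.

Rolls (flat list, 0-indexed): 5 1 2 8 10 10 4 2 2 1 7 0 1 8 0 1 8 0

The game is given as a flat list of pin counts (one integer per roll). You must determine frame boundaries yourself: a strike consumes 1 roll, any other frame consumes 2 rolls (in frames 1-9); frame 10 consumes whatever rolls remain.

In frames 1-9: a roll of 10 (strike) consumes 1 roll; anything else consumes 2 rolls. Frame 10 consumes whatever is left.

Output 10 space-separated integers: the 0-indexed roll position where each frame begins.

Frame 1 starts at roll index 0: rolls=5,1 (sum=6), consumes 2 rolls
Frame 2 starts at roll index 2: rolls=2,8 (sum=10), consumes 2 rolls
Frame 3 starts at roll index 4: roll=10 (strike), consumes 1 roll
Frame 4 starts at roll index 5: roll=10 (strike), consumes 1 roll
Frame 5 starts at roll index 6: rolls=4,2 (sum=6), consumes 2 rolls
Frame 6 starts at roll index 8: rolls=2,1 (sum=3), consumes 2 rolls
Frame 7 starts at roll index 10: rolls=7,0 (sum=7), consumes 2 rolls
Frame 8 starts at roll index 12: rolls=1,8 (sum=9), consumes 2 rolls
Frame 9 starts at roll index 14: rolls=0,1 (sum=1), consumes 2 rolls
Frame 10 starts at roll index 16: 2 remaining rolls

Answer: 0 2 4 5 6 8 10 12 14 16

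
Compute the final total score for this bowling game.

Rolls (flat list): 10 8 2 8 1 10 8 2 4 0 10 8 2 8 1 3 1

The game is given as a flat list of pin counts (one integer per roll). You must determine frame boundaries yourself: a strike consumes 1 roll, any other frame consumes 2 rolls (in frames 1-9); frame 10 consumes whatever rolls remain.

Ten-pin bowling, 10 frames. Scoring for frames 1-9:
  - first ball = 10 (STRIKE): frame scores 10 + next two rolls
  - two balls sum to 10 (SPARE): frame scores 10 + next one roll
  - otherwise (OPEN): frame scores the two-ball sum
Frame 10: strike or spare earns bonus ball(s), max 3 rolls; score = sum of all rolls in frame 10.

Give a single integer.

Answer: 136

Derivation:
Frame 1: STRIKE. 10 + next two rolls (8+2) = 20. Cumulative: 20
Frame 2: SPARE (8+2=10). 10 + next roll (8) = 18. Cumulative: 38
Frame 3: OPEN (8+1=9). Cumulative: 47
Frame 4: STRIKE. 10 + next two rolls (8+2) = 20. Cumulative: 67
Frame 5: SPARE (8+2=10). 10 + next roll (4) = 14. Cumulative: 81
Frame 6: OPEN (4+0=4). Cumulative: 85
Frame 7: STRIKE. 10 + next two rolls (8+2) = 20. Cumulative: 105
Frame 8: SPARE (8+2=10). 10 + next roll (8) = 18. Cumulative: 123
Frame 9: OPEN (8+1=9). Cumulative: 132
Frame 10: OPEN. Sum of all frame-10 rolls (3+1) = 4. Cumulative: 136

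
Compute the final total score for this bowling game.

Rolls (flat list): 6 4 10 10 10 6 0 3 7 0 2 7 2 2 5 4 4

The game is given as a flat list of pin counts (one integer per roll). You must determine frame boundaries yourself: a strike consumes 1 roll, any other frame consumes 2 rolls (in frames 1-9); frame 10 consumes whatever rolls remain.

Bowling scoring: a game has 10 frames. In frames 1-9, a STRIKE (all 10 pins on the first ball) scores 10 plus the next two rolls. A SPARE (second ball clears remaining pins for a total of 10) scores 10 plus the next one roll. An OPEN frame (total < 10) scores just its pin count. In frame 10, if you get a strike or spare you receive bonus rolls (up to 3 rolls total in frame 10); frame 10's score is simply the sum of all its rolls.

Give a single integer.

Answer: 134

Derivation:
Frame 1: SPARE (6+4=10). 10 + next roll (10) = 20. Cumulative: 20
Frame 2: STRIKE. 10 + next two rolls (10+10) = 30. Cumulative: 50
Frame 3: STRIKE. 10 + next two rolls (10+6) = 26. Cumulative: 76
Frame 4: STRIKE. 10 + next two rolls (6+0) = 16. Cumulative: 92
Frame 5: OPEN (6+0=6). Cumulative: 98
Frame 6: SPARE (3+7=10). 10 + next roll (0) = 10. Cumulative: 108
Frame 7: OPEN (0+2=2). Cumulative: 110
Frame 8: OPEN (7+2=9). Cumulative: 119
Frame 9: OPEN (2+5=7). Cumulative: 126
Frame 10: OPEN. Sum of all frame-10 rolls (4+4) = 8. Cumulative: 134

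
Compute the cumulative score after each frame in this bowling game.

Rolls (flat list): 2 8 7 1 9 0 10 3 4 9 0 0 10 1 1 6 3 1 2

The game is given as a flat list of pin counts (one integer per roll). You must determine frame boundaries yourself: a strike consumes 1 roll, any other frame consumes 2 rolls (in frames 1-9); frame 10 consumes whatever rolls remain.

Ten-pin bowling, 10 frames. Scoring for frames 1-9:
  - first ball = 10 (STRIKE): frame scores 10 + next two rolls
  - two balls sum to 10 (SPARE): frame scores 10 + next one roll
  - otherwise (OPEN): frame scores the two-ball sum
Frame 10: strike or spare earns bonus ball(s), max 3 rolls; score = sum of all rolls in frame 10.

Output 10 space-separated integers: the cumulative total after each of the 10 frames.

Answer: 17 25 34 51 58 67 78 80 89 92

Derivation:
Frame 1: SPARE (2+8=10). 10 + next roll (7) = 17. Cumulative: 17
Frame 2: OPEN (7+1=8). Cumulative: 25
Frame 3: OPEN (9+0=9). Cumulative: 34
Frame 4: STRIKE. 10 + next two rolls (3+4) = 17. Cumulative: 51
Frame 5: OPEN (3+4=7). Cumulative: 58
Frame 6: OPEN (9+0=9). Cumulative: 67
Frame 7: SPARE (0+10=10). 10 + next roll (1) = 11. Cumulative: 78
Frame 8: OPEN (1+1=2). Cumulative: 80
Frame 9: OPEN (6+3=9). Cumulative: 89
Frame 10: OPEN. Sum of all frame-10 rolls (1+2) = 3. Cumulative: 92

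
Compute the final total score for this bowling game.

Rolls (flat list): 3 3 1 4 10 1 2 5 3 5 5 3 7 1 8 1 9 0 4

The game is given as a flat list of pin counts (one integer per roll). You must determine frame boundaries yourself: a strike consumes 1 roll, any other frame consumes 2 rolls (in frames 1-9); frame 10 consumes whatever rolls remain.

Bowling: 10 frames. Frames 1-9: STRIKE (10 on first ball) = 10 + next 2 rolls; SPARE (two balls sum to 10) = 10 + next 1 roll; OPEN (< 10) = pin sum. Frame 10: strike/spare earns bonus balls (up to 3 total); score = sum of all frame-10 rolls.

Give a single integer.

Frame 1: OPEN (3+3=6). Cumulative: 6
Frame 2: OPEN (1+4=5). Cumulative: 11
Frame 3: STRIKE. 10 + next two rolls (1+2) = 13. Cumulative: 24
Frame 4: OPEN (1+2=3). Cumulative: 27
Frame 5: OPEN (5+3=8). Cumulative: 35
Frame 6: SPARE (5+5=10). 10 + next roll (3) = 13. Cumulative: 48
Frame 7: SPARE (3+7=10). 10 + next roll (1) = 11. Cumulative: 59
Frame 8: OPEN (1+8=9). Cumulative: 68
Frame 9: SPARE (1+9=10). 10 + next roll (0) = 10. Cumulative: 78
Frame 10: OPEN. Sum of all frame-10 rolls (0+4) = 4. Cumulative: 82

Answer: 82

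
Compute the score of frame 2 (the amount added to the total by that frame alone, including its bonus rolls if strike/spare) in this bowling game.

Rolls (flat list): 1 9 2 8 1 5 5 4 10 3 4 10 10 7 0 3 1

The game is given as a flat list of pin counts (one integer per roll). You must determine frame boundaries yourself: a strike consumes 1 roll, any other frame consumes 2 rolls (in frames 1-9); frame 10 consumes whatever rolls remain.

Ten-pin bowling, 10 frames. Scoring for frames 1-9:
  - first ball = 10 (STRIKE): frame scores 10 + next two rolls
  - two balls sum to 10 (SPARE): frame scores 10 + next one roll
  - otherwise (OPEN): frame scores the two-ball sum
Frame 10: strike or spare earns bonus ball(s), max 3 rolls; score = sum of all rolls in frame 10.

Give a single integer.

Answer: 11

Derivation:
Frame 1: SPARE (1+9=10). 10 + next roll (2) = 12. Cumulative: 12
Frame 2: SPARE (2+8=10). 10 + next roll (1) = 11. Cumulative: 23
Frame 3: OPEN (1+5=6). Cumulative: 29
Frame 4: OPEN (5+4=9). Cumulative: 38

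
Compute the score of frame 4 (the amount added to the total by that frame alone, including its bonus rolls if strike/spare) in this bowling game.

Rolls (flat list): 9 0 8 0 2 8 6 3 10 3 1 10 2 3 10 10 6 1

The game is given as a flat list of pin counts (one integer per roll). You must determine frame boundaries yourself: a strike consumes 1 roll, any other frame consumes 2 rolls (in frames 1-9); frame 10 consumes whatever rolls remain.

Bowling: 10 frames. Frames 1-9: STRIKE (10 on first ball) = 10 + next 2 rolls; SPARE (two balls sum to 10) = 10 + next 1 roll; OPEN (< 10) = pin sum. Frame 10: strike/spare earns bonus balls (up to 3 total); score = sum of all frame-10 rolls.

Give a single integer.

Answer: 9

Derivation:
Frame 1: OPEN (9+0=9). Cumulative: 9
Frame 2: OPEN (8+0=8). Cumulative: 17
Frame 3: SPARE (2+8=10). 10 + next roll (6) = 16. Cumulative: 33
Frame 4: OPEN (6+3=9). Cumulative: 42
Frame 5: STRIKE. 10 + next two rolls (3+1) = 14. Cumulative: 56
Frame 6: OPEN (3+1=4). Cumulative: 60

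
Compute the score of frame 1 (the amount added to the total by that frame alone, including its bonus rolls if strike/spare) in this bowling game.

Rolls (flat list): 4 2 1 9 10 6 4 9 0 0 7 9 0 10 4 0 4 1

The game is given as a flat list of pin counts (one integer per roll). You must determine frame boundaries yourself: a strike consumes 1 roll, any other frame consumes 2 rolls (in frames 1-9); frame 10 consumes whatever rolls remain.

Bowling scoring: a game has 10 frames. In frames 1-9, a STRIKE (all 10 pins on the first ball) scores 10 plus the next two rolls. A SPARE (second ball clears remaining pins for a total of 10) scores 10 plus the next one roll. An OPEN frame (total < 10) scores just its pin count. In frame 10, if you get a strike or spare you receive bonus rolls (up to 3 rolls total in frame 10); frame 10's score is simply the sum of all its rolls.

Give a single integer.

Frame 1: OPEN (4+2=6). Cumulative: 6
Frame 2: SPARE (1+9=10). 10 + next roll (10) = 20. Cumulative: 26
Frame 3: STRIKE. 10 + next two rolls (6+4) = 20. Cumulative: 46

Answer: 6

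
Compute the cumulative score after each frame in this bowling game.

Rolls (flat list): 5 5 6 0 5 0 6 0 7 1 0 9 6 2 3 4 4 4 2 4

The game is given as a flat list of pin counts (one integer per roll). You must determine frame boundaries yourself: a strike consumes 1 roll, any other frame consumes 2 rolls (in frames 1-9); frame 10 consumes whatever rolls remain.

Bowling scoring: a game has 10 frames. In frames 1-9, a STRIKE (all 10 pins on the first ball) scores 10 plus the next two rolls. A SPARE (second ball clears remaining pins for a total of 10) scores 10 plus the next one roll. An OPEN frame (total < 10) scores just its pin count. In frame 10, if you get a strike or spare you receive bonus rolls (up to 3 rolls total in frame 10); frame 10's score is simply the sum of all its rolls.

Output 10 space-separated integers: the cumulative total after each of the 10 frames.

Frame 1: SPARE (5+5=10). 10 + next roll (6) = 16. Cumulative: 16
Frame 2: OPEN (6+0=6). Cumulative: 22
Frame 3: OPEN (5+0=5). Cumulative: 27
Frame 4: OPEN (6+0=6). Cumulative: 33
Frame 5: OPEN (7+1=8). Cumulative: 41
Frame 6: OPEN (0+9=9). Cumulative: 50
Frame 7: OPEN (6+2=8). Cumulative: 58
Frame 8: OPEN (3+4=7). Cumulative: 65
Frame 9: OPEN (4+4=8). Cumulative: 73
Frame 10: OPEN. Sum of all frame-10 rolls (2+4) = 6. Cumulative: 79

Answer: 16 22 27 33 41 50 58 65 73 79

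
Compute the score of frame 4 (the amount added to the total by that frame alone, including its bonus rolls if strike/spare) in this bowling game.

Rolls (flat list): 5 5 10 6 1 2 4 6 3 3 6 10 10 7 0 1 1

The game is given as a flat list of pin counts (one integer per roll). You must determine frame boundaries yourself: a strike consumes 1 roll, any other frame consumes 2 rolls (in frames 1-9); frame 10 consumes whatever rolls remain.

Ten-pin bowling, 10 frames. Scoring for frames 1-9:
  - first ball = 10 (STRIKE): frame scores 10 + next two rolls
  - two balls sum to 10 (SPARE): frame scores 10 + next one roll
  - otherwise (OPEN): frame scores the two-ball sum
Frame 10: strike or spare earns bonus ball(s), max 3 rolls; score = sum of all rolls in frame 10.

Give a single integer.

Frame 1: SPARE (5+5=10). 10 + next roll (10) = 20. Cumulative: 20
Frame 2: STRIKE. 10 + next two rolls (6+1) = 17. Cumulative: 37
Frame 3: OPEN (6+1=7). Cumulative: 44
Frame 4: OPEN (2+4=6). Cumulative: 50
Frame 5: OPEN (6+3=9). Cumulative: 59
Frame 6: OPEN (3+6=9). Cumulative: 68

Answer: 6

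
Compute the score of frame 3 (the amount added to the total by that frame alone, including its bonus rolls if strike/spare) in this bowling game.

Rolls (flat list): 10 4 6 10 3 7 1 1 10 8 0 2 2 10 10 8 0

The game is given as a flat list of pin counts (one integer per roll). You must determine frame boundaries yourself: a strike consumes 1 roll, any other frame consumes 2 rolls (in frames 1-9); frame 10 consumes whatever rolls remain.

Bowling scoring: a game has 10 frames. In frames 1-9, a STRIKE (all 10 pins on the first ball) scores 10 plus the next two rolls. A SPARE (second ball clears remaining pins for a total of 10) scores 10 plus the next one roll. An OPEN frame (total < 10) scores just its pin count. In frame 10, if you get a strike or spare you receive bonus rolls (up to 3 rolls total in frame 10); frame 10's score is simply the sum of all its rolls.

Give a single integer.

Answer: 20

Derivation:
Frame 1: STRIKE. 10 + next two rolls (4+6) = 20. Cumulative: 20
Frame 2: SPARE (4+6=10). 10 + next roll (10) = 20. Cumulative: 40
Frame 3: STRIKE. 10 + next two rolls (3+7) = 20. Cumulative: 60
Frame 4: SPARE (3+7=10). 10 + next roll (1) = 11. Cumulative: 71
Frame 5: OPEN (1+1=2). Cumulative: 73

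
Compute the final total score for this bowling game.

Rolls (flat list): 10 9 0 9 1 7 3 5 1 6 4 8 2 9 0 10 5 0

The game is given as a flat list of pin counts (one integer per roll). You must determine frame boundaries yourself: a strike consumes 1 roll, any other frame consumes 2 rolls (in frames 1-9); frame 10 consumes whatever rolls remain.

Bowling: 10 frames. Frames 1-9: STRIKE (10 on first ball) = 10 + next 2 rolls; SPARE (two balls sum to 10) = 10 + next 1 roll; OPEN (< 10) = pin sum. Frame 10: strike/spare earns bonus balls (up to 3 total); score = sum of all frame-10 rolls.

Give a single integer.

Answer: 132

Derivation:
Frame 1: STRIKE. 10 + next two rolls (9+0) = 19. Cumulative: 19
Frame 2: OPEN (9+0=9). Cumulative: 28
Frame 3: SPARE (9+1=10). 10 + next roll (7) = 17. Cumulative: 45
Frame 4: SPARE (7+3=10). 10 + next roll (5) = 15. Cumulative: 60
Frame 5: OPEN (5+1=6). Cumulative: 66
Frame 6: SPARE (6+4=10). 10 + next roll (8) = 18. Cumulative: 84
Frame 7: SPARE (8+2=10). 10 + next roll (9) = 19. Cumulative: 103
Frame 8: OPEN (9+0=9). Cumulative: 112
Frame 9: STRIKE. 10 + next two rolls (5+0) = 15. Cumulative: 127
Frame 10: OPEN. Sum of all frame-10 rolls (5+0) = 5. Cumulative: 132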